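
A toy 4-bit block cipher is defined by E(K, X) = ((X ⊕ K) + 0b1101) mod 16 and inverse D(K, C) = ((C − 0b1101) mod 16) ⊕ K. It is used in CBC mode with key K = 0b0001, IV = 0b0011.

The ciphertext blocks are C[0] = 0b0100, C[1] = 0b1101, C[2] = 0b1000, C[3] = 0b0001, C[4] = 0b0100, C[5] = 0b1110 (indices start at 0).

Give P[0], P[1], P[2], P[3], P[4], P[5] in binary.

CBC decryption: P_i = D(K, C_i) ⊕ C_{i−1}, with C_{−1} = IV.
P[0]: D(K, 0b0100) = 0b0110; 0b0110 ⊕ 0b0011 = 0b0101.
P[1]: D(K, 0b1101) = 0b0001; 0b0001 ⊕ 0b0100 = 0b0101.
P[2]: D(K, 0b1000) = 0b1010; 0b1010 ⊕ 0b1101 = 0b0111.
P[3]: D(K, 0b0001) = 0b0101; 0b0101 ⊕ 0b1000 = 0b1101.
P[4]: D(K, 0b0100) = 0b0110; 0b0110 ⊕ 0b0001 = 0b0111.
P[5]: D(K, 0b1110) = 0b0000; 0b0000 ⊕ 0b0100 = 0b0100.

P[0] = 0b0101, P[1] = 0b0101, P[2] = 0b0111, P[3] = 0b1101, P[4] = 0b0111, P[5] = 0b0100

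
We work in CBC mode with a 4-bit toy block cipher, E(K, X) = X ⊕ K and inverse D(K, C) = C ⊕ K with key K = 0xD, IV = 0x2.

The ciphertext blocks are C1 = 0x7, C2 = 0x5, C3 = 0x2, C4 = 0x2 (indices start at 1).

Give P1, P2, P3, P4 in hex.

CBC decryption: P_i = D(K, C_i) ⊕ C_{i−1}, with C_{0} = IV.
P1: D(K, 0x7) = 0xA; 0xA ⊕ 0x2 = 0x8.
P2: D(K, 0x5) = 0x8; 0x8 ⊕ 0x7 = 0xF.
P3: D(K, 0x2) = 0xF; 0xF ⊕ 0x5 = 0xA.
P4: D(K, 0x2) = 0xF; 0xF ⊕ 0x2 = 0xD.

P1 = 0x8, P2 = 0xF, P3 = 0xA, P4 = 0xD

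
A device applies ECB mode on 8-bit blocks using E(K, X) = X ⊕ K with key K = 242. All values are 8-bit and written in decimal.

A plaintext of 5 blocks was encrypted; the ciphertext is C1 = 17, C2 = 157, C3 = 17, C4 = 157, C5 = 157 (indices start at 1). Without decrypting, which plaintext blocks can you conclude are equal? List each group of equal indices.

ECB encrypts each block independently with the same key, so equal ciphertext blocks imply equal plaintext blocks.
C1 = C3 = 17, so P1 = P3.
C2 = C4 = C5 = 157, so P2 = P4 = P5.

P1 = P3; P2 = P4 = P5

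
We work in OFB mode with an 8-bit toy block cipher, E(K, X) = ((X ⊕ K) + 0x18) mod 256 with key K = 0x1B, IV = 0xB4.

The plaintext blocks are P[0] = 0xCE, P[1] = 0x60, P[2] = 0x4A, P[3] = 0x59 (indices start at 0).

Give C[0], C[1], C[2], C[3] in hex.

OFB encryption: S_i = E(K, S_{i−1}) with S_{−1} = IV; C_i = P_i ⊕ S_i.
C[0]: S = E(K, 0xB4) = 0xC7; 0xCE ⊕ 0xC7 = 0x09.
C[1]: S = E(K, 0xC7) = 0xF4; 0x60 ⊕ 0xF4 = 0x94.
C[2]: S = E(K, 0xF4) = 0x07; 0x4A ⊕ 0x07 = 0x4D.
C[3]: S = E(K, 0x07) = 0x34; 0x59 ⊕ 0x34 = 0x6D.

C[0] = 0x09, C[1] = 0x94, C[2] = 0x4D, C[3] = 0x6D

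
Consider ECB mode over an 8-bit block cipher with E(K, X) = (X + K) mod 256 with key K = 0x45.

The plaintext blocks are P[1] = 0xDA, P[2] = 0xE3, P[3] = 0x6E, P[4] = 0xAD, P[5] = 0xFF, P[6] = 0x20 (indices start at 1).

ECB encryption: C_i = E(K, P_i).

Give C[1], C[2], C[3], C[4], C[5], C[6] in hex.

C[1] = 0x1F, C[2] = 0x28, C[3] = 0xB3, C[4] = 0xF2, C[5] = 0x44, C[6] = 0x65

C[1]: E(K, 0xDA) = 0x1F.
C[2]: E(K, 0xE3) = 0x28.
C[3]: E(K, 0x6E) = 0xB3.
C[4]: E(K, 0xAD) = 0xF2.
C[5]: E(K, 0xFF) = 0x44.
C[6]: E(K, 0x20) = 0x65.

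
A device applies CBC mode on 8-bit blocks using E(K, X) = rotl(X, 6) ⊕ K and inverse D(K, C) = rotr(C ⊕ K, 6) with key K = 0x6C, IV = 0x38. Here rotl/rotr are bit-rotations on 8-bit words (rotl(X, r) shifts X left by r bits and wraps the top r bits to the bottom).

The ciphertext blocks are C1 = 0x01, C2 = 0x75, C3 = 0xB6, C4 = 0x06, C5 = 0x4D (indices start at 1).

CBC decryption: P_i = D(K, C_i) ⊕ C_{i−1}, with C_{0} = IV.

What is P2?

P2 = 0x65

P2: D(K, 0x75) = 0x64; 0x64 ⊕ 0x01 = 0x65.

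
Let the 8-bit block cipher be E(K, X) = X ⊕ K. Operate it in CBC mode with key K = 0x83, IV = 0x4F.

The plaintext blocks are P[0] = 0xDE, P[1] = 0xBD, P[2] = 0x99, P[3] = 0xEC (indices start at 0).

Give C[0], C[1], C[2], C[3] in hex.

C[0] = 0x12, C[1] = 0x2C, C[2] = 0x36, C[3] = 0x59

CBC encryption: C_i = E(K, P_i ⊕ C_{i−1}), with C_{−1} = IV.
C[0]: P[0] ⊕ 0x4F = 0x91; E(K, 0x91) = 0x12.
C[1]: P[1] ⊕ 0x12 = 0xAF; E(K, 0xAF) = 0x2C.
C[2]: P[2] ⊕ 0x2C = 0xB5; E(K, 0xB5) = 0x36.
C[3]: P[3] ⊕ 0x36 = 0xDA; E(K, 0xDA) = 0x59.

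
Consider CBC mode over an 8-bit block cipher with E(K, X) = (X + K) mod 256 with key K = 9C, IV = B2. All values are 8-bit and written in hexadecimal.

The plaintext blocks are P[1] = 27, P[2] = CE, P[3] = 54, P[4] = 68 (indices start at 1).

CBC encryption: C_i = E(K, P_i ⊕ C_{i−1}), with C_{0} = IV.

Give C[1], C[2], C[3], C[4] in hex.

C[1] = 31, C[2] = 9B, C[3] = 6B, C[4] = 9F

C[1]: P[1] ⊕ B2 = 95; E(K, 95) = 31.
C[2]: P[2] ⊕ 31 = FF; E(K, FF) = 9B.
C[3]: P[3] ⊕ 9B = CF; E(K, CF) = 6B.
C[4]: P[4] ⊕ 6B = 03; E(K, 03) = 9F.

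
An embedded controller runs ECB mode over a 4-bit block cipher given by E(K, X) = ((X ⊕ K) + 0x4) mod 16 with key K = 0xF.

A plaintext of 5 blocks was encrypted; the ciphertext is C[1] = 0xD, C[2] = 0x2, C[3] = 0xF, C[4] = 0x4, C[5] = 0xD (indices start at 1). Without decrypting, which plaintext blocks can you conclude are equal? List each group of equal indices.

P[1] = P[5]

ECB encrypts each block independently with the same key, so equal ciphertext blocks imply equal plaintext blocks.
C[1] = C[5] = 0xD, so P[1] = P[5].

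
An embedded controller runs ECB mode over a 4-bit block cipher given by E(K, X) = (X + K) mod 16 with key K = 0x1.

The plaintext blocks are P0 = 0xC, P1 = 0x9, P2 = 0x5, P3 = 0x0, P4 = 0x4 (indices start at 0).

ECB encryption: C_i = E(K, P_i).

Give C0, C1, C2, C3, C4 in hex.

C0 = 0xD, C1 = 0xA, C2 = 0x6, C3 = 0x1, C4 = 0x5

C0: E(K, 0xC) = 0xD.
C1: E(K, 0x9) = 0xA.
C2: E(K, 0x5) = 0x6.
C3: E(K, 0x0) = 0x1.
C4: E(K, 0x4) = 0x5.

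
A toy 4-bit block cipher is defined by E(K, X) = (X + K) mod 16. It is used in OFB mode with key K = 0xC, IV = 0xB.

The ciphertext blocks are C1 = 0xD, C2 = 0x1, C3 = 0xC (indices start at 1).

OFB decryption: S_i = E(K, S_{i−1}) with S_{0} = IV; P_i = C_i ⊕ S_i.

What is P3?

P1: S = E(K, 0xB) = 0x7; 0xD ⊕ 0x7 = 0xA.
P2: S = E(K, 0x7) = 0x3; 0x1 ⊕ 0x3 = 0x2.
P3: S = E(K, 0x3) = 0xF; 0xC ⊕ 0xF = 0x3.

P3 = 0x3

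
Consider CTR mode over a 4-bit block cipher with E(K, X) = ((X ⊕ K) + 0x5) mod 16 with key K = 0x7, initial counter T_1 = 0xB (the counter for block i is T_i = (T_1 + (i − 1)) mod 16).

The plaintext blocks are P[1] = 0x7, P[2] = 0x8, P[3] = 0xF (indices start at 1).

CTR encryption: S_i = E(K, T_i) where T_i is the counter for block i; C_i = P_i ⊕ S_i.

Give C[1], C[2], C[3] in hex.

C[1]: T = 0xB, S = E(K, T) = 0x1; 0x7 ⊕ 0x1 = 0x6.
C[2]: T = 0xC, S = E(K, T) = 0x0; 0x8 ⊕ 0x0 = 0x8.
C[3]: T = 0xD, S = E(K, T) = 0xF; 0xF ⊕ 0xF = 0x0.

C[1] = 0x6, C[2] = 0x8, C[3] = 0x0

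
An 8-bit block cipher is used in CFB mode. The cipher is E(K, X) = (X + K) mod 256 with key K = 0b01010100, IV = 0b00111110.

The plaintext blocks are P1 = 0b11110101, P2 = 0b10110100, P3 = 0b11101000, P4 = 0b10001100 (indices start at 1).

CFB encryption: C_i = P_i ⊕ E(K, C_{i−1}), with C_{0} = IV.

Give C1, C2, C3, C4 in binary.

C1 = 0b01100111, C2 = 0b00001111, C3 = 0b10001011, C4 = 0b01010011

C1: E(K, 0b00111110) = 0b10010010; 0b11110101 ⊕ 0b10010010 = 0b01100111.
C2: E(K, 0b01100111) = 0b10111011; 0b10110100 ⊕ 0b10111011 = 0b00001111.
C3: E(K, 0b00001111) = 0b01100011; 0b11101000 ⊕ 0b01100011 = 0b10001011.
C4: E(K, 0b10001011) = 0b11011111; 0b10001100 ⊕ 0b11011111 = 0b01010011.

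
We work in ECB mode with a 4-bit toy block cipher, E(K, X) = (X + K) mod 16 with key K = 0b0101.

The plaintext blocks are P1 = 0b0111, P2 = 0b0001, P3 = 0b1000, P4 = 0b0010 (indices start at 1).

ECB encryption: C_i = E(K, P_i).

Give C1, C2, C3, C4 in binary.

C1 = 0b1100, C2 = 0b0110, C3 = 0b1101, C4 = 0b0111

C1: E(K, 0b0111) = 0b1100.
C2: E(K, 0b0001) = 0b0110.
C3: E(K, 0b1000) = 0b1101.
C4: E(K, 0b0010) = 0b0111.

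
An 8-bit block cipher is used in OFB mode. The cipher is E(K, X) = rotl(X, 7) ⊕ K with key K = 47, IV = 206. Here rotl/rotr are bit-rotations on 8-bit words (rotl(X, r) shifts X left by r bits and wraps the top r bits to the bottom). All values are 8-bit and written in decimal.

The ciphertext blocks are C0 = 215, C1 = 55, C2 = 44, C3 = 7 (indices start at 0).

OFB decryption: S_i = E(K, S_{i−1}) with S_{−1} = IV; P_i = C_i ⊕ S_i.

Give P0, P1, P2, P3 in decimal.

P0: S = E(K, 206) = 72; 215 ⊕ 72 = 159.
P1: S = E(K, 72) = 11; 55 ⊕ 11 = 60.
P2: S = E(K, 11) = 170; 44 ⊕ 170 = 134.
P3: S = E(K, 170) = 122; 7 ⊕ 122 = 125.

P0 = 159, P1 = 60, P2 = 134, P3 = 125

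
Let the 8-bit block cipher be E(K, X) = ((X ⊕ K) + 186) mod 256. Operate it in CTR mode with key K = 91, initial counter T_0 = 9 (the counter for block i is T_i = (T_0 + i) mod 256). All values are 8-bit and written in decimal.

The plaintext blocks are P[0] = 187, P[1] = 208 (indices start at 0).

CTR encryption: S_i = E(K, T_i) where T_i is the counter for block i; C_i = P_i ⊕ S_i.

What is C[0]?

C[0]: T = 9, S = E(K, T) = 12; 187 ⊕ 12 = 183.

C[0] = 183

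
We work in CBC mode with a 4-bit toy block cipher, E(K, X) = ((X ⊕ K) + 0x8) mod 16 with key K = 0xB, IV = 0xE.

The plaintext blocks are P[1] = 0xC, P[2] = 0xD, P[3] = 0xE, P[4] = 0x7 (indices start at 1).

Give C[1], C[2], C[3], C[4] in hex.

C[1] = 0x1, C[2] = 0xF, C[3] = 0x2, C[4] = 0x6

CBC encryption: C_i = E(K, P_i ⊕ C_{i−1}), with C_{0} = IV.
C[1]: P[1] ⊕ 0xE = 0x2; E(K, 0x2) = 0x1.
C[2]: P[2] ⊕ 0x1 = 0xC; E(K, 0xC) = 0xF.
C[3]: P[3] ⊕ 0xF = 0x1; E(K, 0x1) = 0x2.
C[4]: P[4] ⊕ 0x2 = 0x5; E(K, 0x5) = 0x6.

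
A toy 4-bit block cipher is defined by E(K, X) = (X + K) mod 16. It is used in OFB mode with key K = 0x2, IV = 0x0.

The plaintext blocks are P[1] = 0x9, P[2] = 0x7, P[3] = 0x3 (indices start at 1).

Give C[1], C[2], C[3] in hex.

C[1] = 0xB, C[2] = 0x3, C[3] = 0x5

OFB encryption: S_i = E(K, S_{i−1}) with S_{0} = IV; C_i = P_i ⊕ S_i.
C[1]: S = E(K, 0x0) = 0x2; 0x9 ⊕ 0x2 = 0xB.
C[2]: S = E(K, 0x2) = 0x4; 0x7 ⊕ 0x4 = 0x3.
C[3]: S = E(K, 0x4) = 0x6; 0x3 ⊕ 0x6 = 0x5.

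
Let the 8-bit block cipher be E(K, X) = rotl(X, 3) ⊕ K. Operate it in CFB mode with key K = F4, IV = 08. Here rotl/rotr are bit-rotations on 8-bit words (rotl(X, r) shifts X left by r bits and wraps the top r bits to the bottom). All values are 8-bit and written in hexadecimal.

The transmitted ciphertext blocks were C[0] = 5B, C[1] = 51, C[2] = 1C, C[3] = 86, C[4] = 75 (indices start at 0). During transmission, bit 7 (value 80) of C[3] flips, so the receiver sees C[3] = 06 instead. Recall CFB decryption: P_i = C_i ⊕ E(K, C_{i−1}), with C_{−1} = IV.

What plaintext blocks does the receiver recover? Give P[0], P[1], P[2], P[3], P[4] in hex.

Only C[3] changed, to 06. In CFB, a change in C_i flips the same bit in P_i and garbles P_{i+1}. Decrypting the received ciphertext:
P[0]: E(K, 08) = B4; 5B ⊕ B4 = EF.
P[1]: E(K, 5B) = 2E; 51 ⊕ 2E = 7F.
P[2]: E(K, 51) = 7E; 1C ⊕ 7E = 62.
P[3]: E(K, 1C) = 14; 06 ⊕ 14 = 12.
P[4]: E(K, 06) = C4; 75 ⊕ C4 = B1.
Blocks that differ from the original plaintext: P[3], P[4].

P[0] = EF, P[1] = 7F, P[2] = 62, P[3] = 12, P[4] = B1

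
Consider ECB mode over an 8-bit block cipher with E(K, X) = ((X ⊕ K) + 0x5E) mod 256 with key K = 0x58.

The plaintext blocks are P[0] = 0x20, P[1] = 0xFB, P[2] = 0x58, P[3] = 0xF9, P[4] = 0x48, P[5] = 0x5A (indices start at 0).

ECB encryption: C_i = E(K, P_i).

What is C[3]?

C[3] = 0xFF

C[3]: E(K, 0xF9) = 0xFF.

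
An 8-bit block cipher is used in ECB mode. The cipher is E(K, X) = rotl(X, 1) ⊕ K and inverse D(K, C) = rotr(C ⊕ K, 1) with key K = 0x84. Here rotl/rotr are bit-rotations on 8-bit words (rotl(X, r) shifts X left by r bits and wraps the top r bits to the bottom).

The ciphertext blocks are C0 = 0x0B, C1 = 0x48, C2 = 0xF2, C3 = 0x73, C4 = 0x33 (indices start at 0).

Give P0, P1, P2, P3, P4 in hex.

ECB decryption: P_i = D(K, C_i).
P0: D(K, 0x0B) = 0xC7.
P1: D(K, 0x48) = 0x66.
P2: D(K, 0xF2) = 0x3B.
P3: D(K, 0x73) = 0xFB.
P4: D(K, 0x33) = 0xDB.

P0 = 0xC7, P1 = 0x66, P2 = 0x3B, P3 = 0xFB, P4 = 0xDB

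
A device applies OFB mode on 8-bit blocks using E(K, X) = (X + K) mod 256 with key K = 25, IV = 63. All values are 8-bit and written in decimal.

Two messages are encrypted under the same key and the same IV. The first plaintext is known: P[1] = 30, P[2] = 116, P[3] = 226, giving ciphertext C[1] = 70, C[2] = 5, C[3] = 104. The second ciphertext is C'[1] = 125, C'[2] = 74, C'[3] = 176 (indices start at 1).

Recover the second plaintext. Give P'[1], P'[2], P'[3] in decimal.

P'[1] = 37, P'[2] = 59, P'[3] = 58

In OFB with a reused IV, both messages share the same keystream S_i, so C_i ⊕ C'_i = P_i ⊕ P'_i and thus P'_i = P_i ⊕ C_i ⊕ C'_i.
P'[1]: 30 ⊕ 70 ⊕ 125 = 37.
P'[2]: 116 ⊕ 5 ⊕ 74 = 59.
P'[3]: 226 ⊕ 104 ⊕ 176 = 58.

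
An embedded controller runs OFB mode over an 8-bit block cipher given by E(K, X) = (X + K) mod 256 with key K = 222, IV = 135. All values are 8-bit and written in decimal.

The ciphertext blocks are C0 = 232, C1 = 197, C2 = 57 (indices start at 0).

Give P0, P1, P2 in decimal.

OFB decryption: S_i = E(K, S_{i−1}) with S_{−1} = IV; P_i = C_i ⊕ S_i.
P0: S = E(K, 135) = 101; 232 ⊕ 101 = 141.
P1: S = E(K, 101) = 67; 197 ⊕ 67 = 134.
P2: S = E(K, 67) = 33; 57 ⊕ 33 = 24.

P0 = 141, P1 = 134, P2 = 24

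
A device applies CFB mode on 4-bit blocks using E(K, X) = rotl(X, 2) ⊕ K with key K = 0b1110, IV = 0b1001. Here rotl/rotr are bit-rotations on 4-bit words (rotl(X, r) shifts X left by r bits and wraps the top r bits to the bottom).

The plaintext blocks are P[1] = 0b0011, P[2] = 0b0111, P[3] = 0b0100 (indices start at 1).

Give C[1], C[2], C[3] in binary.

C[1] = 0b1011, C[2] = 0b0111, C[3] = 0b0111

CFB encryption: C_i = P_i ⊕ E(K, C_{i−1}), with C_{0} = IV.
C[1]: E(K, 0b1001) = 0b1000; 0b0011 ⊕ 0b1000 = 0b1011.
C[2]: E(K, 0b1011) = 0b0000; 0b0111 ⊕ 0b0000 = 0b0111.
C[3]: E(K, 0b0111) = 0b0011; 0b0100 ⊕ 0b0011 = 0b0111.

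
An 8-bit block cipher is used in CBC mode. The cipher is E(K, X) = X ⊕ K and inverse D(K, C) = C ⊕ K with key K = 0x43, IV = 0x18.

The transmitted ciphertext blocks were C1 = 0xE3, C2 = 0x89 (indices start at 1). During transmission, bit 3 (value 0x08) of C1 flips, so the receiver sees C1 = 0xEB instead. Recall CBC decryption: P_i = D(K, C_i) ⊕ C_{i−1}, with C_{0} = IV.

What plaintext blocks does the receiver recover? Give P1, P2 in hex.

Only C1 changed, to 0xEB. In CBC, a change in C_i garbles P_i and flips the same bit in P_{i+1}. Decrypting the received ciphertext:
P1: D(K, 0xEB) = 0xA8; 0xA8 ⊕ 0x18 = 0xB0.
P2: D(K, 0x89) = 0xCA; 0xCA ⊕ 0xEB = 0x21.
Blocks that differ from the original plaintext: P1, P2.

P1 = 0xB0, P2 = 0x21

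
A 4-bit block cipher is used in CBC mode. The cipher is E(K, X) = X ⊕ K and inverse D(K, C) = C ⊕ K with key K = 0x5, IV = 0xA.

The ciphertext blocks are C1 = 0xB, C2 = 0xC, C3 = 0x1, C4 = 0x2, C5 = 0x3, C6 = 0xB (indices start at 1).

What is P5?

P5 = 0x4

CBC decryption: P_i = D(K, C_i) ⊕ C_{i−1}, with C_{0} = IV.
P5: D(K, 0x3) = 0x6; 0x6 ⊕ 0x2 = 0x4.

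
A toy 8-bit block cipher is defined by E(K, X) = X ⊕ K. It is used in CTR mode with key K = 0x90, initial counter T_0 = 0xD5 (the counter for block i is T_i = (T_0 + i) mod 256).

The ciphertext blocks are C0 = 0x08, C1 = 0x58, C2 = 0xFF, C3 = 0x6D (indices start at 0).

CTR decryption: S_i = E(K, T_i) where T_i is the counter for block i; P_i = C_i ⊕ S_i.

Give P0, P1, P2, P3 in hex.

P0 = 0x4D, P1 = 0x1E, P2 = 0xB8, P3 = 0x25

P0: T = 0xD5, S = E(K, T) = 0x45; 0x08 ⊕ 0x45 = 0x4D.
P1: T = 0xD6, S = E(K, T) = 0x46; 0x58 ⊕ 0x46 = 0x1E.
P2: T = 0xD7, S = E(K, T) = 0x47; 0xFF ⊕ 0x47 = 0xB8.
P3: T = 0xD8, S = E(K, T) = 0x48; 0x6D ⊕ 0x48 = 0x25.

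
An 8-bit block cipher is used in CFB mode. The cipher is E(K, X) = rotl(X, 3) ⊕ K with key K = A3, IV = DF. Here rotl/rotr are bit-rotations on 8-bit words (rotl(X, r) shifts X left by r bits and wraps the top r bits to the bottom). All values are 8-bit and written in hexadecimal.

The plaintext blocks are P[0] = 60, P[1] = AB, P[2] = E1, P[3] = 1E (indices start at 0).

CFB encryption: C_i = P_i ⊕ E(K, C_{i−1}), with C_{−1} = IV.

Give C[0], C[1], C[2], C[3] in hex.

C[0]: E(K, DF) = 5D; 60 ⊕ 5D = 3D.
C[1]: E(K, 3D) = 4A; AB ⊕ 4A = E1.
C[2]: E(K, E1) = AC; E1 ⊕ AC = 4D.
C[3]: E(K, 4D) = C9; 1E ⊕ C9 = D7.

C[0] = 3D, C[1] = E1, C[2] = 4D, C[3] = D7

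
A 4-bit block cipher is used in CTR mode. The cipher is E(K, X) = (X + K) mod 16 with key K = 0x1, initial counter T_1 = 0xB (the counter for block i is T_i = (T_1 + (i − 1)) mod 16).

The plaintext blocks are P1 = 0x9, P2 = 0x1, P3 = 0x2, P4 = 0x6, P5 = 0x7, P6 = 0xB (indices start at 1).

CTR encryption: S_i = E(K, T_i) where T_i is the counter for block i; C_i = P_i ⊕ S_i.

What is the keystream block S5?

0x0

C1: T = 0xB, S = E(K, T) = 0xC; 0x9 ⊕ 0xC = 0x5.
C2: T = 0xC, S = E(K, T) = 0xD; 0x1 ⊕ 0xD = 0xC.
C3: T = 0xD, S = E(K, T) = 0xE; 0x2 ⊕ 0xE = 0xC.
C4: T = 0xE, S = E(K, T) = 0xF; 0x6 ⊕ 0xF = 0x9.
C5: T = 0xF, S = E(K, T) = 0x0; 0x7 ⊕ 0x0 = 0x7.
So S5 = 0x0.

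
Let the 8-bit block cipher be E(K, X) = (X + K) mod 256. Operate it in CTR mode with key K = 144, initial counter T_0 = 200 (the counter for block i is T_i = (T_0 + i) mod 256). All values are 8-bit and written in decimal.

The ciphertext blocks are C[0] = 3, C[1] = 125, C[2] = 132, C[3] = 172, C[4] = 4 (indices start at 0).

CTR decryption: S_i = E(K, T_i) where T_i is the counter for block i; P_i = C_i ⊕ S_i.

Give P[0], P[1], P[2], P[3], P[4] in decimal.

P[0] = 91, P[1] = 36, P[2] = 222, P[3] = 247, P[4] = 88

P[0]: T = 200, S = E(K, T) = 88; 3 ⊕ 88 = 91.
P[1]: T = 201, S = E(K, T) = 89; 125 ⊕ 89 = 36.
P[2]: T = 202, S = E(K, T) = 90; 132 ⊕ 90 = 222.
P[3]: T = 203, S = E(K, T) = 91; 172 ⊕ 91 = 247.
P[4]: T = 204, S = E(K, T) = 92; 4 ⊕ 92 = 88.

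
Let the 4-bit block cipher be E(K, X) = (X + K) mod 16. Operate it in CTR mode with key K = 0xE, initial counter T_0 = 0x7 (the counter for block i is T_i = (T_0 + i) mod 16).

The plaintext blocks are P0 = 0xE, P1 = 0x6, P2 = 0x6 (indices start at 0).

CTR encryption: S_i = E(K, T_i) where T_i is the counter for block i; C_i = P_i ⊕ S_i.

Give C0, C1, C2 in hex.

C0 = 0xB, C1 = 0x0, C2 = 0x1

C0: T = 0x7, S = E(K, T) = 0x5; 0xE ⊕ 0x5 = 0xB.
C1: T = 0x8, S = E(K, T) = 0x6; 0x6 ⊕ 0x6 = 0x0.
C2: T = 0x9, S = E(K, T) = 0x7; 0x6 ⊕ 0x7 = 0x1.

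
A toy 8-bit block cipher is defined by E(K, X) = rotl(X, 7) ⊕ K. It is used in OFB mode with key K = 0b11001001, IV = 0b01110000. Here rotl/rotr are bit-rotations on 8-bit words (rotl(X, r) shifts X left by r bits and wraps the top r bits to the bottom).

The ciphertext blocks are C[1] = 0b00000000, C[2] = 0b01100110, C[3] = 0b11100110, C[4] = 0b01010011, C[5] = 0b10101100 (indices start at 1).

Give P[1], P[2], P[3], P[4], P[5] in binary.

P[1] = 0b11110001, P[2] = 0b01010111, P[3] = 0b10110111, P[4] = 0b00110010, P[5] = 0b11010101

OFB decryption: S_i = E(K, S_{i−1}) with S_{0} = IV; P_i = C_i ⊕ S_i.
P[1]: S = E(K, 0b01110000) = 0b11110001; 0b00000000 ⊕ 0b11110001 = 0b11110001.
P[2]: S = E(K, 0b11110001) = 0b00110001; 0b01100110 ⊕ 0b00110001 = 0b01010111.
P[3]: S = E(K, 0b00110001) = 0b01010001; 0b11100110 ⊕ 0b01010001 = 0b10110111.
P[4]: S = E(K, 0b01010001) = 0b01100001; 0b01010011 ⊕ 0b01100001 = 0b00110010.
P[5]: S = E(K, 0b01100001) = 0b01111001; 0b10101100 ⊕ 0b01111001 = 0b11010101.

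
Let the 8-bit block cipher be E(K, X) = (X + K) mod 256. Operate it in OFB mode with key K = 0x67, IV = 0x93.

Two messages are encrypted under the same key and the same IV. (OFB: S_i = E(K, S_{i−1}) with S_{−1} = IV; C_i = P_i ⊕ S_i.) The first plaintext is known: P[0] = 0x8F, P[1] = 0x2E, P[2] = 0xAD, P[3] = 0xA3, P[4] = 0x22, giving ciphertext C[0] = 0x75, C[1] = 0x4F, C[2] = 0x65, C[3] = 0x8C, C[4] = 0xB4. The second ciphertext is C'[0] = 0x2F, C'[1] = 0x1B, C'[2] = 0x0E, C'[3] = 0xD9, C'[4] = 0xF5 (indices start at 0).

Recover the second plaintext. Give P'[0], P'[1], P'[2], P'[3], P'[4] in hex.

P'[0] = 0xD5, P'[1] = 0x7A, P'[2] = 0xC6, P'[3] = 0xF6, P'[4] = 0x63

In OFB with a reused IV, both messages share the same keystream S_i, so C_i ⊕ C'_i = P_i ⊕ P'_i and thus P'_i = P_i ⊕ C_i ⊕ C'_i.
P'[0]: 0x8F ⊕ 0x75 ⊕ 0x2F = 0xD5.
P'[1]: 0x2E ⊕ 0x4F ⊕ 0x1B = 0x7A.
P'[2]: 0xAD ⊕ 0x65 ⊕ 0x0E = 0xC6.
P'[3]: 0xA3 ⊕ 0x8C ⊕ 0xD9 = 0xF6.
P'[4]: 0x22 ⊕ 0xB4 ⊕ 0xF5 = 0x63.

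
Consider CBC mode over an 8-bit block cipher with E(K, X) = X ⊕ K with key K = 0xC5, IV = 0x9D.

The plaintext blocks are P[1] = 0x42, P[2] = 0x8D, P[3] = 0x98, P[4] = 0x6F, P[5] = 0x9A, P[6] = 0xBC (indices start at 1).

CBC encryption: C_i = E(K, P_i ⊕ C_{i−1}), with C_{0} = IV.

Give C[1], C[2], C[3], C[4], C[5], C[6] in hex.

C[1] = 0x1A, C[2] = 0x52, C[3] = 0x0F, C[4] = 0xA5, C[5] = 0xFA, C[6] = 0x83

C[1]: P[1] ⊕ 0x9D = 0xDF; E(K, 0xDF) = 0x1A.
C[2]: P[2] ⊕ 0x1A = 0x97; E(K, 0x97) = 0x52.
C[3]: P[3] ⊕ 0x52 = 0xCA; E(K, 0xCA) = 0x0F.
C[4]: P[4] ⊕ 0x0F = 0x60; E(K, 0x60) = 0xA5.
C[5]: P[5] ⊕ 0xA5 = 0x3F; E(K, 0x3F) = 0xFA.
C[6]: P[6] ⊕ 0xFA = 0x46; E(K, 0x46) = 0x83.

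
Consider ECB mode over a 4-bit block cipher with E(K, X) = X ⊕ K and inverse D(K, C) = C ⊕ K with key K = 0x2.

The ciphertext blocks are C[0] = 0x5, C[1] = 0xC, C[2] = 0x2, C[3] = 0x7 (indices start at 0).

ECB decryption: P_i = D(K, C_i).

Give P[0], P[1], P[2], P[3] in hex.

P[0]: D(K, 0x5) = 0x7.
P[1]: D(K, 0xC) = 0xE.
P[2]: D(K, 0x2) = 0x0.
P[3]: D(K, 0x7) = 0x5.

P[0] = 0x7, P[1] = 0xE, P[2] = 0x0, P[3] = 0x5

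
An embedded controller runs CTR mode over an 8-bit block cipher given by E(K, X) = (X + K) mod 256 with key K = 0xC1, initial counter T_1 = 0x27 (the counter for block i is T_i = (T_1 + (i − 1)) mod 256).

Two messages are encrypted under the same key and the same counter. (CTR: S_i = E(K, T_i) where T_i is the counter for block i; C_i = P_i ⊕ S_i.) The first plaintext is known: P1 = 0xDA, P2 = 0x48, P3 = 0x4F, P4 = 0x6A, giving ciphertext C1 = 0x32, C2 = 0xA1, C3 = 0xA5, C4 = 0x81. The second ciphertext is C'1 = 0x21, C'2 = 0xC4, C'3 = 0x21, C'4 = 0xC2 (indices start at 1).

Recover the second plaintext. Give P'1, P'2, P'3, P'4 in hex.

In CTR with a reused counter, both messages share the same keystream S_i, so C_i ⊕ C'_i = P_i ⊕ P'_i and thus P'_i = P_i ⊕ C_i ⊕ C'_i.
P'1: 0xDA ⊕ 0x32 ⊕ 0x21 = 0xC9.
P'2: 0x48 ⊕ 0xA1 ⊕ 0xC4 = 0x2D.
P'3: 0x4F ⊕ 0xA5 ⊕ 0x21 = 0xCB.
P'4: 0x6A ⊕ 0x81 ⊕ 0xC2 = 0x29.

P'1 = 0xC9, P'2 = 0x2D, P'3 = 0xCB, P'4 = 0x29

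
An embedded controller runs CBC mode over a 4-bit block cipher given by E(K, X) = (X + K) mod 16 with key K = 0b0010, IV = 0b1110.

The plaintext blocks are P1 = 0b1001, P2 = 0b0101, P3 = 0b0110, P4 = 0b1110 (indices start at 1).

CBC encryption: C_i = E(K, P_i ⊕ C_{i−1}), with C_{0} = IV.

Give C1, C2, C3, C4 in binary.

C1 = 0b1001, C2 = 0b1110, C3 = 0b1010, C4 = 0b0110

C1: P1 ⊕ 0b1110 = 0b0111; E(K, 0b0111) = 0b1001.
C2: P2 ⊕ 0b1001 = 0b1100; E(K, 0b1100) = 0b1110.
C3: P3 ⊕ 0b1110 = 0b1000; E(K, 0b1000) = 0b1010.
C4: P4 ⊕ 0b1010 = 0b0100; E(K, 0b0100) = 0b0110.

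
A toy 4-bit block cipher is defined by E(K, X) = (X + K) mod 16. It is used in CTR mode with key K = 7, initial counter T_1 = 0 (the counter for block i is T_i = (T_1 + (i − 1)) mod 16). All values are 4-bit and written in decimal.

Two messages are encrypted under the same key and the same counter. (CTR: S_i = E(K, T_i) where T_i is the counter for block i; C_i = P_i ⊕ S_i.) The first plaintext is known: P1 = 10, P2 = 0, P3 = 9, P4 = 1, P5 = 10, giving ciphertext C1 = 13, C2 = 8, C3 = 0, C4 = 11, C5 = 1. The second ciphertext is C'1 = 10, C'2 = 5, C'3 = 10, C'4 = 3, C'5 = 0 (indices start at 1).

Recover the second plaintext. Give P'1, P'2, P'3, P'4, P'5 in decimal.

In CTR with a reused counter, both messages share the same keystream S_i, so C_i ⊕ C'_i = P_i ⊕ P'_i and thus P'_i = P_i ⊕ C_i ⊕ C'_i.
P'1: 10 ⊕ 13 ⊕ 10 = 13.
P'2: 0 ⊕ 8 ⊕ 5 = 13.
P'3: 9 ⊕ 0 ⊕ 10 = 3.
P'4: 1 ⊕ 11 ⊕ 3 = 9.
P'5: 10 ⊕ 1 ⊕ 0 = 11.

P'1 = 13, P'2 = 13, P'3 = 3, P'4 = 9, P'5 = 11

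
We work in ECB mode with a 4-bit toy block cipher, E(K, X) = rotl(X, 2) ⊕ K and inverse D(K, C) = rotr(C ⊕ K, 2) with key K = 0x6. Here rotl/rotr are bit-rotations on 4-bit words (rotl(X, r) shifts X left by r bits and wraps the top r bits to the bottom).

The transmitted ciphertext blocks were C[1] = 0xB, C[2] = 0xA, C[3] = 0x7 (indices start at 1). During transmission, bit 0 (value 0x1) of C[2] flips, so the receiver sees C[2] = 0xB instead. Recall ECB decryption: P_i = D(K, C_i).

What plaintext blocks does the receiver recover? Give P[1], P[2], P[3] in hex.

Only C[2] changed, to 0xB. In ECB, a change in C_i affects only P_i. Decrypting the received ciphertext:
P[1]: D(K, 0xB) = 0x7.
P[2]: D(K, 0xB) = 0x7.
P[3]: D(K, 0x7) = 0x4.
Blocks that differ from the original plaintext: P[2].

P[1] = 0x7, P[2] = 0x7, P[3] = 0x4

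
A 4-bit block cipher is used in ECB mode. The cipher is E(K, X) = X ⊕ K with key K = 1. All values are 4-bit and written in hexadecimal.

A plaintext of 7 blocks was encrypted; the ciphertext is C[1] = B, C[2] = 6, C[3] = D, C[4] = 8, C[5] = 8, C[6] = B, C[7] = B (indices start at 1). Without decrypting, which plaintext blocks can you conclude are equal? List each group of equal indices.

ECB encrypts each block independently with the same key, so equal ciphertext blocks imply equal plaintext blocks.
C[1] = C[6] = C[7] = B, so P[1] = P[6] = P[7].
C[4] = C[5] = 8, so P[4] = P[5].

P[1] = P[6] = P[7]; P[4] = P[5]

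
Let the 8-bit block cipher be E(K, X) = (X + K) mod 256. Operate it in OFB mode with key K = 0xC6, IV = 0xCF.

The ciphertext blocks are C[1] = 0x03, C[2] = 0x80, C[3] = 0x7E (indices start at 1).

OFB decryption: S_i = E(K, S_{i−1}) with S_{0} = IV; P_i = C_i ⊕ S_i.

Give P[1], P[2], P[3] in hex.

P[1]: S = E(K, 0xCF) = 0x95; 0x03 ⊕ 0x95 = 0x96.
P[2]: S = E(K, 0x95) = 0x5B; 0x80 ⊕ 0x5B = 0xDB.
P[3]: S = E(K, 0x5B) = 0x21; 0x7E ⊕ 0x21 = 0x5F.

P[1] = 0x96, P[2] = 0xDB, P[3] = 0x5F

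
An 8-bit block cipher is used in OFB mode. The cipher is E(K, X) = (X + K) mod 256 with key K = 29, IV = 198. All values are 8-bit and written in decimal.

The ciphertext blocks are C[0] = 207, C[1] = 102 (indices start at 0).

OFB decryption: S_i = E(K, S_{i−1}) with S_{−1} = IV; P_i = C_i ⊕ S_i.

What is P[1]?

P[1] = 102

P[0]: S = E(K, 198) = 227; 207 ⊕ 227 = 44.
P[1]: S = E(K, 227) = 0; 102 ⊕ 0 = 102.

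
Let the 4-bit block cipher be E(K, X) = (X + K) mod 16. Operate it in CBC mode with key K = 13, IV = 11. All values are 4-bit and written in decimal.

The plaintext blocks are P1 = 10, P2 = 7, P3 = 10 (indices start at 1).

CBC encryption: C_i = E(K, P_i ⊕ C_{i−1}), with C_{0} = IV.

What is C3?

C3 = 9

C1: P1 ⊕ 11 = 1; E(K, 1) = 14.
C2: P2 ⊕ 14 = 9; E(K, 9) = 6.
C3: P3 ⊕ 6 = 12; E(K, 12) = 9.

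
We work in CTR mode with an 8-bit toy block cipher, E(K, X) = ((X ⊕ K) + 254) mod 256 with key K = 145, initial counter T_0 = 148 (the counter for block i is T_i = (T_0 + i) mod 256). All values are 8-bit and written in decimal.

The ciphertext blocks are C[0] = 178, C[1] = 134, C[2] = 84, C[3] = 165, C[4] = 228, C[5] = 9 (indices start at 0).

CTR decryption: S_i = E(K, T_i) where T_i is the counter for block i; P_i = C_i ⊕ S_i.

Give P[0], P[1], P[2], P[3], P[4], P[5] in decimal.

P[0] = 177, P[1] = 132, P[2] = 81, P[3] = 161, P[4] = 227, P[5] = 15

P[0]: T = 148, S = E(K, T) = 3; 178 ⊕ 3 = 177.
P[1]: T = 149, S = E(K, T) = 2; 134 ⊕ 2 = 132.
P[2]: T = 150, S = E(K, T) = 5; 84 ⊕ 5 = 81.
P[3]: T = 151, S = E(K, T) = 4; 165 ⊕ 4 = 161.
P[4]: T = 152, S = E(K, T) = 7; 228 ⊕ 7 = 227.
P[5]: T = 153, S = E(K, T) = 6; 9 ⊕ 6 = 15.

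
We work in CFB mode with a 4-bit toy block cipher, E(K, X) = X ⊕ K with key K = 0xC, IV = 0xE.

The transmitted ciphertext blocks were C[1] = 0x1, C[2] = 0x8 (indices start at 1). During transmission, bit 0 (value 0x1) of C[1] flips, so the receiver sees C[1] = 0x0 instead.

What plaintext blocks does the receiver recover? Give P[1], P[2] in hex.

CFB decryption: P_i = C_i ⊕ E(K, C_{i−1}), with C_{0} = IV.
Only C[1] changed, to 0x0. In CFB, a change in C_i flips the same bit in P_i and garbles P_{i+1}. Decrypting the received ciphertext:
P[1]: E(K, 0xE) = 0x2; 0x0 ⊕ 0x2 = 0x2.
P[2]: E(K, 0x0) = 0xC; 0x8 ⊕ 0xC = 0x4.
Blocks that differ from the original plaintext: P[1], P[2].

P[1] = 0x2, P[2] = 0x4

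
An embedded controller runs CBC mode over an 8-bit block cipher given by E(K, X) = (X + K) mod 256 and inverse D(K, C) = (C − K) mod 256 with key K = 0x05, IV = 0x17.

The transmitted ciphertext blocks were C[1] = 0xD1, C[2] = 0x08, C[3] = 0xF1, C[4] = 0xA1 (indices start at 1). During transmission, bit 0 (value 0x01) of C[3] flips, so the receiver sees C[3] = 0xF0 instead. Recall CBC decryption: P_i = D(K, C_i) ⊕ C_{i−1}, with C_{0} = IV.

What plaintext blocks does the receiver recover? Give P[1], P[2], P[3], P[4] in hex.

Only C[3] changed, to 0xF0. In CBC, a change in C_i garbles P_i and flips the same bit in P_{i+1}. Decrypting the received ciphertext:
P[1]: D(K, 0xD1) = 0xCC; 0xCC ⊕ 0x17 = 0xDB.
P[2]: D(K, 0x08) = 0x03; 0x03 ⊕ 0xD1 = 0xD2.
P[3]: D(K, 0xF0) = 0xEB; 0xEB ⊕ 0x08 = 0xE3.
P[4]: D(K, 0xA1) = 0x9C; 0x9C ⊕ 0xF0 = 0x6C.
Blocks that differ from the original plaintext: P[3], P[4].

P[1] = 0xDB, P[2] = 0xD2, P[3] = 0xE3, P[4] = 0x6C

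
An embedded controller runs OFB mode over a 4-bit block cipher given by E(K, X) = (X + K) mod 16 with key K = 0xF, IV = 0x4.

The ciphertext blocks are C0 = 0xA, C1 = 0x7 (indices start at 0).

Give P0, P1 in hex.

P0 = 0x9, P1 = 0x5

OFB decryption: S_i = E(K, S_{i−1}) with S_{−1} = IV; P_i = C_i ⊕ S_i.
P0: S = E(K, 0x4) = 0x3; 0xA ⊕ 0x3 = 0x9.
P1: S = E(K, 0x3) = 0x2; 0x7 ⊕ 0x2 = 0x5.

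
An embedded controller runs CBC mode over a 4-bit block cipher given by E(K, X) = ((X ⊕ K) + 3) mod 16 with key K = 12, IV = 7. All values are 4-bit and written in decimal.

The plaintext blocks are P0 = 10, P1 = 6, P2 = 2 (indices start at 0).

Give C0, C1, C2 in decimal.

C0 = 4, C1 = 1, C2 = 2

CBC encryption: C_i = E(K, P_i ⊕ C_{i−1}), with C_{−1} = IV.
C0: P0 ⊕ 7 = 13; E(K, 13) = 4.
C1: P1 ⊕ 4 = 2; E(K, 2) = 1.
C2: P2 ⊕ 1 = 3; E(K, 3) = 2.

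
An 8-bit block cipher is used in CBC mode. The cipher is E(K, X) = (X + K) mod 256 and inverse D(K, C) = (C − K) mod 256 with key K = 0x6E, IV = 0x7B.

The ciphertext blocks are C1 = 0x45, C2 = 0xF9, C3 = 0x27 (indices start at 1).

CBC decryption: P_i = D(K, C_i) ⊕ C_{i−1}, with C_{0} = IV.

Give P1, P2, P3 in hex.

P1: D(K, 0x45) = 0xD7; 0xD7 ⊕ 0x7B = 0xAC.
P2: D(K, 0xF9) = 0x8B; 0x8B ⊕ 0x45 = 0xCE.
P3: D(K, 0x27) = 0xB9; 0xB9 ⊕ 0xF9 = 0x40.

P1 = 0xAC, P2 = 0xCE, P3 = 0x40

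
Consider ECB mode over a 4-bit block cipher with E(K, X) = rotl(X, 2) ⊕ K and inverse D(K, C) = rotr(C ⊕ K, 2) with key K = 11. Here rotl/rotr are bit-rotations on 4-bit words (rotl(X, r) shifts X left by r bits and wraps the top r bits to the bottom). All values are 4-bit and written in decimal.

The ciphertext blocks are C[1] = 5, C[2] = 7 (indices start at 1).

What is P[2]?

P[2] = 3

ECB decryption: P_i = D(K, C_i).
P[2]: D(K, 7) = 3.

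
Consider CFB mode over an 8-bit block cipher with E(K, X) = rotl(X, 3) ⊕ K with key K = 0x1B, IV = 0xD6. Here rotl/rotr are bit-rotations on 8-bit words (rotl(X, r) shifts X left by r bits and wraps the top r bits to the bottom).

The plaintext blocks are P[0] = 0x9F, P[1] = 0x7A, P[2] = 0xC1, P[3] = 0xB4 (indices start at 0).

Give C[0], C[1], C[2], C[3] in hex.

C[0] = 0x32, C[1] = 0xF0, C[2] = 0x5D, C[3] = 0x45

CFB encryption: C_i = P_i ⊕ E(K, C_{i−1}), with C_{−1} = IV.
C[0]: E(K, 0xD6) = 0xAD; 0x9F ⊕ 0xAD = 0x32.
C[1]: E(K, 0x32) = 0x8A; 0x7A ⊕ 0x8A = 0xF0.
C[2]: E(K, 0xF0) = 0x9C; 0xC1 ⊕ 0x9C = 0x5D.
C[3]: E(K, 0x5D) = 0xF1; 0xB4 ⊕ 0xF1 = 0x45.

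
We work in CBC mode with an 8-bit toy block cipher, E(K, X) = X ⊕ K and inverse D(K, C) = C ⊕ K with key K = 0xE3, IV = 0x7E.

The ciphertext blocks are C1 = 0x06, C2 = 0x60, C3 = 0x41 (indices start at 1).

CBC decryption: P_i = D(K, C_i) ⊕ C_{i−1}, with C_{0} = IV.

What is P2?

P2 = 0x85

P2: D(K, 0x60) = 0x83; 0x83 ⊕ 0x06 = 0x85.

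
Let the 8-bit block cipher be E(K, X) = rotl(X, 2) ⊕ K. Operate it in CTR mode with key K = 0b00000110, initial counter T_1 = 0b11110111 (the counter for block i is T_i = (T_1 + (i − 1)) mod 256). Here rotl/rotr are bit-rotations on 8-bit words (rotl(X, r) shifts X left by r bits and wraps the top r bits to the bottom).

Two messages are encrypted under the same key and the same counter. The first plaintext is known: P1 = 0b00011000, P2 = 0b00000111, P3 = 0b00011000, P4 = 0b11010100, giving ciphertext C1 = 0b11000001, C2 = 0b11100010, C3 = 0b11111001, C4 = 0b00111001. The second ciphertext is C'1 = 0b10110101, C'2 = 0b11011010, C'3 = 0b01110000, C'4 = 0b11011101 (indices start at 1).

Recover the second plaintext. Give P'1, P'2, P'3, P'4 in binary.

P'1 = 0b01101100, P'2 = 0b00111111, P'3 = 0b10010001, P'4 = 0b00110000

In CTR with a reused counter, both messages share the same keystream S_i, so C_i ⊕ C'_i = P_i ⊕ P'_i and thus P'_i = P_i ⊕ C_i ⊕ C'_i.
P'1: 0b00011000 ⊕ 0b11000001 ⊕ 0b10110101 = 0b01101100.
P'2: 0b00000111 ⊕ 0b11100010 ⊕ 0b11011010 = 0b00111111.
P'3: 0b00011000 ⊕ 0b11111001 ⊕ 0b01110000 = 0b10010001.
P'4: 0b11010100 ⊕ 0b00111001 ⊕ 0b11011101 = 0b00110000.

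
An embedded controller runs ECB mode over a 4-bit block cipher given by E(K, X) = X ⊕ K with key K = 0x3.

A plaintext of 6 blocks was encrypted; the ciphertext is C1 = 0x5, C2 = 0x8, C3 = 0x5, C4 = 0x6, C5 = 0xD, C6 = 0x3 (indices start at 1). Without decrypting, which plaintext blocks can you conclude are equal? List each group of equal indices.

ECB encrypts each block independently with the same key, so equal ciphertext blocks imply equal plaintext blocks.
C1 = C3 = 0x5, so P1 = P3.

P1 = P3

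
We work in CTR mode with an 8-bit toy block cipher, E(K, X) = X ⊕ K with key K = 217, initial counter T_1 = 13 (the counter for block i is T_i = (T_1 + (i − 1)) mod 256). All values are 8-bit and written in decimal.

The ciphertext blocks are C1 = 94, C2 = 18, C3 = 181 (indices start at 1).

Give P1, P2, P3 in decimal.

CTR decryption: S_i = E(K, T_i) where T_i is the counter for block i; P_i = C_i ⊕ S_i.
P1: T = 13, S = E(K, T) = 212; 94 ⊕ 212 = 138.
P2: T = 14, S = E(K, T) = 215; 18 ⊕ 215 = 197.
P3: T = 15, S = E(K, T) = 214; 181 ⊕ 214 = 99.

P1 = 138, P2 = 197, P3 = 99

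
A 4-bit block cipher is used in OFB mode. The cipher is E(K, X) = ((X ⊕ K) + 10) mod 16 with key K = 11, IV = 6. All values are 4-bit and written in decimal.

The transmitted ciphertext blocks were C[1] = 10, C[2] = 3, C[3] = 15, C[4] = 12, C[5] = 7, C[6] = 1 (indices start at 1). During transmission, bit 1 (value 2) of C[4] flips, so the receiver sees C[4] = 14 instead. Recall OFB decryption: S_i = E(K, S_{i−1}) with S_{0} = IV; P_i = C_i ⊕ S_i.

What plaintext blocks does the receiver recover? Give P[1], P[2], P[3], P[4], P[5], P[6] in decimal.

Only C[4] changed, to 14. In OFB, a change in C_i flips the same bit in P_i only; the keystream is unaffected. Decrypting the received ciphertext:
P[1]: S = E(K, 6) = 7; 10 ⊕ 7 = 13.
P[2]: S = E(K, 7) = 6; 3 ⊕ 6 = 5.
P[3]: S = E(K, 6) = 7; 15 ⊕ 7 = 8.
P[4]: S = E(K, 7) = 6; 14 ⊕ 6 = 8.
P[5]: S = E(K, 6) = 7; 7 ⊕ 7 = 0.
P[6]: S = E(K, 7) = 6; 1 ⊕ 6 = 7.
Blocks that differ from the original plaintext: P[4].

P[1] = 13, P[2] = 5, P[3] = 8, P[4] = 8, P[5] = 0, P[6] = 7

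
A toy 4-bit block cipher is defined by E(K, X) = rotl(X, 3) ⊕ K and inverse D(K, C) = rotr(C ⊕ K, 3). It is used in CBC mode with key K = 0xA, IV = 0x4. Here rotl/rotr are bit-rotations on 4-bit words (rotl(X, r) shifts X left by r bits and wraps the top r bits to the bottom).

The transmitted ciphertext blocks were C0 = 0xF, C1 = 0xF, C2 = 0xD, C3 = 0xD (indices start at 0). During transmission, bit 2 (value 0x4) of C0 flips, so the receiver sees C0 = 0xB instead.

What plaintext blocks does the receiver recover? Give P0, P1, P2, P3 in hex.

P0 = 0x6, P1 = 0x1, P2 = 0x1, P3 = 0x3

CBC decryption: P_i = D(K, C_i) ⊕ C_{i−1}, with C_{−1} = IV.
Only C0 changed, to 0xB. In CBC, a change in C_i garbles P_i and flips the same bit in P_{i+1}. Decrypting the received ciphertext:
P0: D(K, 0xB) = 0x2; 0x2 ⊕ 0x4 = 0x6.
P1: D(K, 0xF) = 0xA; 0xA ⊕ 0xB = 0x1.
P2: D(K, 0xD) = 0xE; 0xE ⊕ 0xF = 0x1.
P3: D(K, 0xD) = 0xE; 0xE ⊕ 0xD = 0x3.
Blocks that differ from the original plaintext: P0, P1.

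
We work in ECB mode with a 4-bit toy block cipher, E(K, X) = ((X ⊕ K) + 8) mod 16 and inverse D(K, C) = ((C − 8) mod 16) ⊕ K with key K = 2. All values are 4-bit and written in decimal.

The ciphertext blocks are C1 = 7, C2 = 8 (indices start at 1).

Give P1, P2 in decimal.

ECB decryption: P_i = D(K, C_i).
P1: D(K, 7) = 13.
P2: D(K, 8) = 2.

P1 = 13, P2 = 2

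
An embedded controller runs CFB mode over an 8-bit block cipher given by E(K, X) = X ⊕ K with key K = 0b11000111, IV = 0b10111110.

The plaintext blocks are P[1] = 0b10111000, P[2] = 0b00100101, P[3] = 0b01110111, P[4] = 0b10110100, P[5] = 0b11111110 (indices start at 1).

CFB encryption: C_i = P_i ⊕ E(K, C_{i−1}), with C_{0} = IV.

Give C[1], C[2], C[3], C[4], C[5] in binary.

C[1]: E(K, 0b10111110) = 0b01111001; 0b10111000 ⊕ 0b01111001 = 0b11000001.
C[2]: E(K, 0b11000001) = 0b00000110; 0b00100101 ⊕ 0b00000110 = 0b00100011.
C[3]: E(K, 0b00100011) = 0b11100100; 0b01110111 ⊕ 0b11100100 = 0b10010011.
C[4]: E(K, 0b10010011) = 0b01010100; 0b10110100 ⊕ 0b01010100 = 0b11100000.
C[5]: E(K, 0b11100000) = 0b00100111; 0b11111110 ⊕ 0b00100111 = 0b11011001.

C[1] = 0b11000001, C[2] = 0b00100011, C[3] = 0b10010011, C[4] = 0b11100000, C[5] = 0b11011001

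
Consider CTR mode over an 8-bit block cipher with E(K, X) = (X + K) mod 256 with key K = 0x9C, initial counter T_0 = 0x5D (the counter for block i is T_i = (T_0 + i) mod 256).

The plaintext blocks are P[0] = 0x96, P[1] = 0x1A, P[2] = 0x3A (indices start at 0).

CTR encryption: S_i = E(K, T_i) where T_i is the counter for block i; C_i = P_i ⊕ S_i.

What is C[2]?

C[2] = 0xC1

C[0]: T = 0x5D, S = E(K, T) = 0xF9; 0x96 ⊕ 0xF9 = 0x6F.
C[1]: T = 0x5E, S = E(K, T) = 0xFA; 0x1A ⊕ 0xFA = 0xE0.
C[2]: T = 0x5F, S = E(K, T) = 0xFB; 0x3A ⊕ 0xFB = 0xC1.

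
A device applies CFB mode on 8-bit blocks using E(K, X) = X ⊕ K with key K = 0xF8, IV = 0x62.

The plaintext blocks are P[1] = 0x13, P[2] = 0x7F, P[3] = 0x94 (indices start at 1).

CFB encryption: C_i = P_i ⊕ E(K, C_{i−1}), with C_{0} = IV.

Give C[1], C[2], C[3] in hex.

C[1] = 0x89, C[2] = 0x0E, C[3] = 0x62

C[1]: E(K, 0x62) = 0x9A; 0x13 ⊕ 0x9A = 0x89.
C[2]: E(K, 0x89) = 0x71; 0x7F ⊕ 0x71 = 0x0E.
C[3]: E(K, 0x0E) = 0xF6; 0x94 ⊕ 0xF6 = 0x62.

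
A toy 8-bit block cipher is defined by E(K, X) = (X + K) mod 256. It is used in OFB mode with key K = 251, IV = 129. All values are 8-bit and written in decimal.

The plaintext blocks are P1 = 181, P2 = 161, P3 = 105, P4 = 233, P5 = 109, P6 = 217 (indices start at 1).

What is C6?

C6 = 186

OFB encryption: S_i = E(K, S_{i−1}) with S_{0} = IV; C_i = P_i ⊕ S_i.
C1: S = E(K, 129) = 124; 181 ⊕ 124 = 201.
C2: S = E(K, 124) = 119; 161 ⊕ 119 = 214.
C3: S = E(K, 119) = 114; 105 ⊕ 114 = 27.
C4: S = E(K, 114) = 109; 233 ⊕ 109 = 132.
C5: S = E(K, 109) = 104; 109 ⊕ 104 = 5.
C6: S = E(K, 104) = 99; 217 ⊕ 99 = 186.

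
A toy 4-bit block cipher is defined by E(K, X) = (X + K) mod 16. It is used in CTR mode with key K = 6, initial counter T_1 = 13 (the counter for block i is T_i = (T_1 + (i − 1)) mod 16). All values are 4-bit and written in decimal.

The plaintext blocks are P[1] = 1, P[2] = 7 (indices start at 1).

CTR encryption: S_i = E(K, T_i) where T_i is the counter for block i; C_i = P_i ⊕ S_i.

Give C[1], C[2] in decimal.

C[1]: T = 13, S = E(K, T) = 3; 1 ⊕ 3 = 2.
C[2]: T = 14, S = E(K, T) = 4; 7 ⊕ 4 = 3.

C[1] = 2, C[2] = 3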